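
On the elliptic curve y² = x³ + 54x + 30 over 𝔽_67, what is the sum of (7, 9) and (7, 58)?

The two points share x = 7 and their y-coordinates satisfy 9 + 58 ≡ 0 (mod 67), so they are inverses. Their sum is 𝒪.

O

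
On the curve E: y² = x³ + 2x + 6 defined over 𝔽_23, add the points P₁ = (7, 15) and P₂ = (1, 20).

(1, 3)

(7, 15) + (1, 20). λ = (20 - 15)/(1 - 7) ≡ 5/17 mod 23. 17⁻¹ ≡ 19 (mod 23) since 17·19 = 323 ≡ 1, so λ ≡ 3.
  x = λ² - 7 - 1 = 9 - 8 ≡ 1; y = λ·(7 - 1) - 15 ≡ 3. → (1, 3)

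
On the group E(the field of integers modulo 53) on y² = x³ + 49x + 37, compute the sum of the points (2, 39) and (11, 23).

(34, 12)

(2, 39) + (11, 23). λ = (23 - 39)/(11 - 2) ≡ 37/9 mod 53. 9⁻¹ ≡ 6 (mod 53), so λ ≡ 10.
  x = λ² - 2 - 11 = 100 - 13 ≡ 34; y = λ·(2 - 34) - 39 ≡ 12. → (34, 12)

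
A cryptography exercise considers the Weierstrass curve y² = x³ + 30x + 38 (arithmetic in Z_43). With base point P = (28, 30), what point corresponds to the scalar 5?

(32, 21)

Double-and-add on 5 = (101)₂. Start with P = (28, 30) for the leading 1-bit.
double: tangent at (28, 30): λ = (3·28² + 30)/(2·30) ≡ 17/17. 17⁻¹ ≡ 38 (mod 43) since 17·38 = 646 ≡ 1, so λ ≡ 17·38 ≡ 1.
  x = λ² - 28 - 28 = 1 - 56 ≡ 31; y = λ·(28 - 31) - 30 ≡ 10. → (31, 10)
double: tangent at (31, 10): λ = (3·31² + 30)/(2·10) ≡ 32/20. 20⁻¹ ≡ 28 (mod 43) since 20·28 = 560 ≡ 1, so λ ≡ 32·28 ≡ 36.
  x = λ² - 31 - 31 = 1296 - 62 ≡ 30; y = λ·(31 - 30) - 10 ≡ 26. → (30, 26)
add P: (30, 26) + (28, 30). λ = (30 - 26)/(28 - 30) ≡ 4/41 mod 43. 41⁻¹ ≡ 21 (mod 43) since 41·21 = 861 ≡ 1, so λ ≡ 41.
  x = λ² - 30 - 28 = 1681 - 58 ≡ 32; y = λ·(30 - 32) - 26 ≡ 21. → (32, 21)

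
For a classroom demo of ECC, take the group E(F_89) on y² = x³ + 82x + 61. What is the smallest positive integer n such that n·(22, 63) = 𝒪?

10

2P: tangent at (22, 63): λ = (3·22² + 82)/(2·63) ≡ 21/37. 37⁻¹ ≡ 77 (mod 89), so λ ≡ 21·77 ≡ 15.
  x = λ² - 22 - 22 = 225 - 44 ≡ 3; y = λ·(22 - 3) - 63 ≡ 44. → (3, 44)
3P: (3, 44) + (22, 63). λ = (63 - 44)/(22 - 3) ≡ 19/19 mod 89. 19⁻¹ ≡ 75 (mod 89), so λ ≡ 1.
  x = λ² - 3 - 22 = 1 - 25 ≡ 65; y = λ·(3 - 65) - 44 ≡ 72. → (65, 72)
4P: (65, 72) + (22, 63). λ = (63 - 72)/(22 - 65) ≡ 80/46 mod 89. 46⁻¹ ≡ 60 (mod 89), so λ ≡ 83.
  x = λ² - 65 - 22 = 6889 - 87 ≡ 38; y = λ·(65 - 38) - 72 ≡ 33. → (38, 33)
5P: (38, 33) + (22, 63). λ = (63 - 33)/(22 - 38) ≡ 30/73 mod 89. 73⁻¹ ≡ 50 (mod 89), so λ ≡ 76.
  x = λ² - 38 - 22 = 5776 - 60 ≡ 20; y = λ·(38 - 20) - 33 ≡ 0. → (20, 0)
6P: (20, 0) + (22, 63). λ = (63 - 0)/(22 - 20) ≡ 63/2 mod 89. 2⁻¹ ≡ 45 (mod 89), so λ ≡ 76.
  x = λ² - 20 - 22 = 5776 - 42 ≡ 38; y = λ·(20 - 38) - 0 ≡ 56. → (38, 56)
7P: (38, 56) + (22, 63). λ = (63 - 56)/(22 - 38) ≡ 7/73 mod 89. 73⁻¹ ≡ 50 (mod 89) since 73·50 = 3650 ≡ 1, so λ ≡ 83.
  x = λ² - 38 - 22 = 6889 - 60 ≡ 65; y = λ·(38 - 65) - 56 ≡ 17. → (65, 17)
8P: (65, 17) + (22, 63). λ = (63 - 17)/(22 - 65) ≡ 46/46 mod 89. 46⁻¹ ≡ 60 (mod 89) since 46·60 = 2760 ≡ 1, so λ ≡ 1.
  x = λ² - 65 - 22 = 1 - 87 ≡ 3; y = λ·(65 - 3) - 17 ≡ 45. → (3, 45)
9P: (3, 45) + (22, 63). λ = (63 - 45)/(22 - 3) ≡ 18/19 mod 89. 19⁻¹ ≡ 75 (mod 89), so λ ≡ 15.
  x = λ² - 3 - 22 = 225 - 25 ≡ 22; y = λ·(3 - 22) - 45 ≡ 26. → (22, 26)
10P: (22, 26) + (22, 63): same x and y₁ ≡ -y₂, so the sum is 𝒪.
10P = 𝒪, so the order is 10.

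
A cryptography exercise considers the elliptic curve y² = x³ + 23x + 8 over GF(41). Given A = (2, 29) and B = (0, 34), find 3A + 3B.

(0, 34)

First 3A:
Repeated addition: build up to 3A.
2A: tangent at (2, 29): λ = (3·2² + 23)/(2·29) ≡ 35/17. 17⁻¹ ≡ 29 (mod 41) since 17·29 = 493 ≡ 1, so λ ≡ 35·29 ≡ 31.
  x = λ² - 2 - 2 = 961 - 4 ≡ 14; y = λ·(2 - 14) - 29 ≡ 9. → (14, 9)
3A: (14, 9) + (2, 29). λ = (29 - 9)/(2 - 14) ≡ 20/29 mod 41. 29⁻¹ ≡ 17 (mod 41), so λ ≡ 12.
  x = λ² - 14 - 2 = 144 - 16 ≡ 5; y = λ·(14 - 5) - 9 ≡ 17. → (5, 17)
3A = (5, 17).
Next 3B:
Repeated addition: build up to 3B.
2B: tangent at (0, 34): λ = (3·0² + 23)/(2·34) ≡ 23/27. 27⁻¹ ≡ 38 (mod 41), so λ ≡ 23·38 ≡ 13.
  x = λ² - 0 - 0 = 169 - 0 ≡ 5; y = λ·(0 - 5) - 34 ≡ 24. → (5, 24)
3B: (5, 24) + (0, 34). λ = (34 - 24)/(0 - 5) ≡ 10/36 mod 41. 36⁻¹ ≡ 8 (mod 41) since 36·8 = 288 ≡ 1, so λ ≡ 39.
  x = λ² - 5 - 0 = 1521 - 5 ≡ 40; y = λ·(5 - 40) - 24 ≡ 5. → (40, 5)
3B = (40, 5).
Finally 3A + 3B:
(5, 17) + (40, 5). λ = (5 - 17)/(40 - 5) ≡ 29/35 mod 41. 35⁻¹ ≡ 34 (mod 41), so λ ≡ 2.
  x = λ² - 5 - 40 = 4 - 45 ≡ 0; y = λ·(5 - 0) - 17 ≡ 34. → (0, 34)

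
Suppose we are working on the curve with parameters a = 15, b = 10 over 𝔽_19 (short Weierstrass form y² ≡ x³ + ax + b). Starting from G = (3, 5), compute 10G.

Double-and-add on 10 = (1010)₂. Start with G = (3, 5) for the leading 1-bit.
double: tangent at (3, 5): λ = (3·3² + 15)/(2·5) ≡ 4/10. 10⁻¹ ≡ 2 (mod 19), so λ ≡ 4·2 ≡ 8.
  x = λ² - 3 - 3 = 64 - 6 ≡ 1; y = λ·(3 - 1) - 5 ≡ 11. → (1, 11)
double: tangent at (1, 11): λ = (3·1² + 15)/(2·11) ≡ 18/3. 3⁻¹ ≡ 13 (mod 19) since 3·13 = 39 ≡ 1, so λ ≡ 18·13 ≡ 6.
  x = λ² - 1 - 1 = 36 - 2 ≡ 15; y = λ·(1 - 15) - 11 ≡ 0. → (15, 0)
add G: (15, 0) + (3, 5). λ = (5 - 0)/(3 - 15) ≡ 5/7 mod 19. 7⁻¹ ≡ 11 (mod 19), so λ ≡ 17.
  x = λ² - 15 - 3 = 289 - 18 ≡ 5; y = λ·(15 - 5) - 0 ≡ 18. → (5, 18)
double: tangent at (5, 18): λ = (3·5² + 15)/(2·18) ≡ 14/17. 17⁻¹ ≡ 9 (mod 19), so λ ≡ 14·9 ≡ 12.
  x = λ² - 5 - 5 = 144 - 10 ≡ 1; y = λ·(5 - 1) - 18 ≡ 11. → (1, 11)

(1, 11)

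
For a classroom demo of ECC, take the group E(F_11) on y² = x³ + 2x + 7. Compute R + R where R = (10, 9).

(7, 1)

tangent at (10, 9): λ = (3·10² + 2)/(2·9) ≡ 5/7. 7⁻¹ ≡ 8 (mod 11), so λ ≡ 5·8 ≡ 7.
  x = λ² - 10 - 10 = 49 - 20 ≡ 7; y = λ·(10 - 7) - 9 ≡ 1. → (7, 1)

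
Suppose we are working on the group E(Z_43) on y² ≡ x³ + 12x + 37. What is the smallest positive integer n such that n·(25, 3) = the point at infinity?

2P: tangent at (25, 3): λ = (3·25² + 12)/(2·3) ≡ 38/6. 6⁻¹ ≡ 36 (mod 43) since 6·36 = 216 ≡ 1, so λ ≡ 38·36 ≡ 35.
  x = λ² - 25 - 25 = 1225 - 50 ≡ 14; y = λ·(25 - 14) - 3 ≡ 38. → (14, 38)
3P: (14, 38) + (25, 3). λ = (3 - 38)/(25 - 14) ≡ 8/11 mod 43. 11⁻¹ ≡ 4 (mod 43), so λ ≡ 32.
  x = λ² - 14 - 25 = 1024 - 39 ≡ 39; y = λ·(14 - 39) - 38 ≡ 22. → (39, 22)
4P: (39, 22) + (25, 3). λ = (3 - 22)/(25 - 39) ≡ 24/29 mod 43. 29⁻¹ ≡ 3 (mod 43), so λ ≡ 29.
  x = λ² - 39 - 25 = 841 - 64 ≡ 3; y = λ·(39 - 3) - 22 ≡ 33. → (3, 33)
5P: (3, 33) + (25, 3). λ = (3 - 33)/(25 - 3) ≡ 13/22 mod 43. 22⁻¹ ≡ 2 (mod 43) since 22·2 = 44 ≡ 1, so λ ≡ 26.
  x = λ² - 3 - 25 = 676 - 28 ≡ 3; y = λ·(3 - 3) - 33 ≡ 10. → (3, 10)
6P: (3, 10) + (25, 3). λ = (3 - 10)/(25 - 3) ≡ 36/22 mod 43. 22⁻¹ ≡ 2 (mod 43), so λ ≡ 29.
  x = λ² - 3 - 25 = 841 - 28 ≡ 39; y = λ·(3 - 39) - 10 ≡ 21. → (39, 21)
7P: (39, 21) + (25, 3). λ = (3 - 21)/(25 - 39) ≡ 25/29 mod 43. 29⁻¹ ≡ 3 (mod 43), so λ ≡ 32.
  x = λ² - 39 - 25 = 1024 - 64 ≡ 14; y = λ·(39 - 14) - 21 ≡ 5. → (14, 5)
8P: (14, 5) + (25, 3). λ = (3 - 5)/(25 - 14) ≡ 41/11 mod 43. 11⁻¹ ≡ 4 (mod 43) since 11·4 = 44 ≡ 1, so λ ≡ 35.
  x = λ² - 14 - 25 = 1225 - 39 ≡ 25; y = λ·(14 - 25) - 5 ≡ 40. → (25, 40)
9P: (25, 40) + (25, 3): same x and y₁ ≡ -y₂, so the sum is the point at infinity.
9P = the point at infinity, so the order is 9.

9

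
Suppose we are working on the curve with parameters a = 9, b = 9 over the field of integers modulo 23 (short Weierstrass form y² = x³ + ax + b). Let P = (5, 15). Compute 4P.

(21, 11)

Repeated addition: build up to 4P.
2P: tangent at (5, 15): λ = (3·5² + 9)/(2·15) ≡ 15/7. 7⁻¹ ≡ 10 (mod 23) since 7·10 = 70 ≡ 1, so λ ≡ 15·10 ≡ 12.
  x = λ² - 5 - 5 = 144 - 10 ≡ 19; y = λ·(5 - 19) - 15 ≡ 1. → (19, 1)
3P: (19, 1) + (5, 15). λ = (15 - 1)/(5 - 19) ≡ 14/9 mod 23. 9⁻¹ ≡ 18 (mod 23), so λ ≡ 22.
  x = λ² - 19 - 5 = 484 - 24 ≡ 0; y = λ·(19 - 0) - 1 ≡ 3. → (0, 3)
4P: (0, 3) + (5, 15). λ = (15 - 3)/(5 - 0) ≡ 12/5 mod 23. 5⁻¹ ≡ 14 (mod 23) since 5·14 = 70 ≡ 1, so λ ≡ 7.
  x = λ² - 0 - 5 = 49 - 5 ≡ 21; y = λ·(0 - 21) - 3 ≡ 11. → (21, 11)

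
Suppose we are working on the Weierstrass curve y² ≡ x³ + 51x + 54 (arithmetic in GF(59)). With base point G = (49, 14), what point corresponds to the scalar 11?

Repeated addition: build up to 11G.
2G: tangent at (49, 14): λ = (3·49² + 51)/(2·14) ≡ 56/28. 28⁻¹ ≡ 19 (mod 59), so λ ≡ 56·19 ≡ 2.
  x = λ² - 49 - 49 = 4 - 98 ≡ 24; y = λ·(49 - 24) - 14 ≡ 36. → (24, 36)
3G: (24, 36) + (49, 14). λ = (14 - 36)/(49 - 24) ≡ 37/25 mod 59. 25⁻¹ ≡ 26 (mod 59) since 25·26 = 650 ≡ 1, so λ ≡ 18.
  x = λ² - 24 - 49 = 324 - 73 ≡ 15; y = λ·(24 - 15) - 36 ≡ 8. → (15, 8)
4G: (15, 8) + (49, 14). λ = (14 - 8)/(49 - 15) ≡ 6/34 mod 59. 34⁻¹ ≡ 33 (mod 59) since 34·33 = 1122 ≡ 1, so λ ≡ 21.
  x = λ² - 15 - 49 = 441 - 64 ≡ 23; y = λ·(15 - 23) - 8 ≡ 1. → (23, 1)
5G: (23, 1) + (49, 14). λ = (14 - 1)/(49 - 23) ≡ 13/26 mod 59. 26⁻¹ ≡ 25 (mod 59), so λ ≡ 30.
  x = λ² - 23 - 49 = 900 - 72 ≡ 2; y = λ·(23 - 2) - 1 ≡ 39. → (2, 39)
6G: (2, 39) + (49, 14). λ = (14 - 39)/(49 - 2) ≡ 34/47 mod 59. 47⁻¹ ≡ 54 (mod 59), so λ ≡ 7.
  x = λ² - 2 - 49 = 49 - 51 ≡ 57; y = λ·(2 - 57) - 39 ≡ 48. → (57, 48)
7G: (57, 48) + (49, 14). λ = (14 - 48)/(49 - 57) ≡ 25/51 mod 59. 51⁻¹ ≡ 22 (mod 59), so λ ≡ 19.
  x = λ² - 57 - 49 = 361 - 106 ≡ 19; y = λ·(57 - 19) - 48 ≡ 25. → (19, 25)
8G: (19, 25) + (49, 14). λ = (14 - 25)/(49 - 19) ≡ 48/30 mod 59. 30⁻¹ ≡ 2 (mod 59) since 30·2 = 60 ≡ 1, so λ ≡ 37.
  x = λ² - 19 - 49 = 1369 - 68 ≡ 3; y = λ·(19 - 3) - 25 ≡ 36. → (3, 36)
9G: (3, 36) + (49, 14). λ = (14 - 36)/(49 - 3) ≡ 37/46 mod 59. 46⁻¹ ≡ 9 (mod 59), so λ ≡ 38.
  x = λ² - 3 - 49 = 1444 - 52 ≡ 35; y = λ·(3 - 35) - 36 ≡ 46. → (35, 46)
10G: (35, 46) + (49, 14). λ = (14 - 46)/(49 - 35) ≡ 27/14 mod 59. 14⁻¹ ≡ 38 (mod 59), so λ ≡ 23.
  x = λ² - 35 - 49 = 529 - 84 ≡ 32; y = λ·(35 - 32) - 46 ≡ 23. → (32, 23)
11G: (32, 23) + (49, 14). λ = (14 - 23)/(49 - 32) ≡ 50/17 mod 59. 17⁻¹ ≡ 7 (mod 59), so λ ≡ 55.
  x = λ² - 32 - 49 = 3025 - 81 ≡ 53; y = λ·(32 - 53) - 23 ≡ 2. → (53, 2)

(53, 2)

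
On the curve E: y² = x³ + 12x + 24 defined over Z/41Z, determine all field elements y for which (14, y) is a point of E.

5, 36

x³ + 12x + 24 = 2936 ≡ 25 (mod 41).
Square roots of 25 mod 41: 5 and 36 (since 5² = 25 ≡ 25).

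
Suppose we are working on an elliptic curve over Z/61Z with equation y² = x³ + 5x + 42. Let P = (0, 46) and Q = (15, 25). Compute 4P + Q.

(8, 44)

First 4P:
Double-and-add on 4 = (100)₂. Start with P = (0, 46) for the leading 1-bit.
double: tangent at (0, 46): λ = (3·0² + 5)/(2·46) ≡ 5/31. 31⁻¹ ≡ 2 (mod 61), so λ ≡ 5·2 ≡ 10.
  x = λ² - 0 - 0 = 100 - 0 ≡ 39; y = λ·(0 - 39) - 46 ≡ 52. → (39, 52)
double: tangent at (39, 52): λ = (3·39² + 5)/(2·52) ≡ 54/43. 43⁻¹ ≡ 44 (mod 61), so λ ≡ 54·44 ≡ 58.
  x = λ² - 39 - 39 = 3364 - 78 ≡ 53; y = λ·(39 - 53) - 52 ≡ 51. → (53, 51)
4P = (53, 51).
Finally 4P + Q:
(53, 51) + (15, 25). λ = (25 - 51)/(15 - 53) ≡ 35/23 mod 61. 23⁻¹ ≡ 8 (mod 61), so λ ≡ 36.
  x = λ² - 53 - 15 = 1296 - 68 ≡ 8; y = λ·(53 - 8) - 51 ≡ 44. → (8, 44)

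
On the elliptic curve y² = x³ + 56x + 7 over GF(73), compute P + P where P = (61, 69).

tangent at (61, 69): λ = (3·61² + 56)/(2·69) ≡ 50/65. 65⁻¹ ≡ 9 (mod 73), so λ ≡ 50·9 ≡ 12.
  x = λ² - 61 - 61 = 144 - 122 ≡ 22; y = λ·(61 - 22) - 69 ≡ 34. → (22, 34)

(22, 34)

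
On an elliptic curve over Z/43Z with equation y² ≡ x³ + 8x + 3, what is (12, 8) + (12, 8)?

(12, 35)

tangent at (12, 8): λ = (3·12² + 8)/(2·8) ≡ 10/16. 16⁻¹ ≡ 35 (mod 43) since 16·35 = 560 ≡ 1, so λ ≡ 10·35 ≡ 6.
  x = λ² - 12 - 12 = 36 - 24 ≡ 12; y = λ·(12 - 12) - 8 ≡ 35. → (12, 35)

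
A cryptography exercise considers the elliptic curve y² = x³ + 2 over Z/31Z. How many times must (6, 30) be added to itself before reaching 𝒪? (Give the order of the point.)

2P: tangent at (6, 30): λ = (3·6² + 0)/(2·30) ≡ 15/29. 29⁻¹ ≡ 15 (mod 31), so λ ≡ 15·15 ≡ 8.
  x = λ² - 6 - 6 = 64 - 12 ≡ 21; y = λ·(6 - 21) - 30 ≡ 5. → (21, 5)
3P: (21, 5) + (6, 30). λ = (30 - 5)/(6 - 21) ≡ 25/16 mod 31. 16⁻¹ ≡ 2 (mod 31) since 16·2 = 32 ≡ 1, so λ ≡ 19.
  x = λ² - 21 - 6 = 361 - 27 ≡ 24; y = λ·(21 - 24) - 5 ≡ 0. → (24, 0)
4P: (24, 0) + (6, 30). λ = (30 - 0)/(6 - 24) ≡ 30/13 mod 31. 13⁻¹ ≡ 12 (mod 31), so λ ≡ 19.
  x = λ² - 24 - 6 = 361 - 30 ≡ 21; y = λ·(24 - 21) - 0 ≡ 26. → (21, 26)
5P: (21, 26) + (6, 30). λ = (30 - 26)/(6 - 21) ≡ 4/16 mod 31. 16⁻¹ ≡ 2 (mod 31), so λ ≡ 8.
  x = λ² - 21 - 6 = 64 - 27 ≡ 6; y = λ·(21 - 6) - 26 ≡ 1. → (6, 1)
6P: (6, 1) + (6, 30): same x and y₁ ≡ -y₂, so the sum is 𝒪.
6P = 𝒪, so the order is 6.

6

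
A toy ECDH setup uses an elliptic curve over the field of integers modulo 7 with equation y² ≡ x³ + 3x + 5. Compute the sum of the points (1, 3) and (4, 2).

(1, 3) + (4, 2). λ = (2 - 3)/(4 - 1) ≡ 6/3 mod 7. 3⁻¹ ≡ 5 (mod 7), so λ ≡ 2.
  x = λ² - 1 - 4 = 4 - 5 ≡ 6; y = λ·(1 - 6) - 3 ≡ 1. → (6, 1)

(6, 1)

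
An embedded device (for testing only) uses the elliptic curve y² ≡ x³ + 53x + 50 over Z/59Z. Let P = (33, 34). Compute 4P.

Repeated addition: build up to 4P.
2P: tangent at (33, 34): λ = (3·33² + 53)/(2·34) ≡ 16/9. 9⁻¹ ≡ 46 (mod 59), so λ ≡ 16·46 ≡ 28.
  x = λ² - 33 - 33 = 784 - 66 ≡ 10; y = λ·(33 - 10) - 34 ≡ 20. → (10, 20)
3P: (10, 20) + (33, 34). λ = (34 - 20)/(33 - 10) ≡ 14/23 mod 59. 23⁻¹ ≡ 18 (mod 59), so λ ≡ 16.
  x = λ² - 10 - 33 = 256 - 43 ≡ 36; y = λ·(10 - 36) - 20 ≡ 36. → (36, 36)
4P: (36, 36) + (33, 34). λ = (34 - 36)/(33 - 36) ≡ 57/56 mod 59. 56⁻¹ ≡ 39 (mod 59) since 56·39 = 2184 ≡ 1, so λ ≡ 40.
  x = λ² - 36 - 33 = 1600 - 69 ≡ 56; y = λ·(36 - 56) - 36 ≡ 49. → (56, 49)

(56, 49)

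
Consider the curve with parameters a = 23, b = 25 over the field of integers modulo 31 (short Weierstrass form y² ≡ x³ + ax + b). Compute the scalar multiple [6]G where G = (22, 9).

(11, 11)

Repeated addition: build up to 6G.
2G: tangent at (22, 9): λ = (3·22² + 23)/(2·9) ≡ 18/18. 18⁻¹ ≡ 19 (mod 31), so λ ≡ 18·19 ≡ 1.
  x = λ² - 22 - 22 = 1 - 44 ≡ 19; y = λ·(22 - 19) - 9 ≡ 25. → (19, 25)
3G: (19, 25) + (22, 9). λ = (9 - 25)/(22 - 19) ≡ 15/3 mod 31. 3⁻¹ ≡ 21 (mod 31), so λ ≡ 5.
  x = λ² - 19 - 22 = 25 - 41 ≡ 15; y = λ·(19 - 15) - 25 ≡ 26. → (15, 26)
4G: (15, 26) + (22, 9). λ = (9 - 26)/(22 - 15) ≡ 14/7 mod 31. 7⁻¹ ≡ 9 (mod 31), so λ ≡ 2.
  x = λ² - 15 - 22 = 4 - 37 ≡ 29; y = λ·(15 - 29) - 26 ≡ 8. → (29, 8)
5G: (29, 8) + (22, 9). λ = (9 - 8)/(22 - 29) ≡ 1/24 mod 31. 24⁻¹ ≡ 22 (mod 31), so λ ≡ 22.
  x = λ² - 29 - 22 = 484 - 51 ≡ 30; y = λ·(29 - 30) - 8 ≡ 1. → (30, 1)
6G: (30, 1) + (22, 9). λ = (9 - 1)/(22 - 30) ≡ 8/23 mod 31. 23⁻¹ ≡ 27 (mod 31) since 23·27 = 621 ≡ 1, so λ ≡ 30.
  x = λ² - 30 - 22 = 900 - 52 ≡ 11; y = λ·(30 - 11) - 1 ≡ 11. → (11, 11)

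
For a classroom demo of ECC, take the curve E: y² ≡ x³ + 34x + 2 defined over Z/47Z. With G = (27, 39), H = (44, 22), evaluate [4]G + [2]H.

First 4G:
Repeated addition: build up to 4G.
2G: tangent at (27, 39): λ = (3·27² + 34)/(2·39) ≡ 12/31. 31⁻¹ ≡ 44 (mod 47), so λ ≡ 12·44 ≡ 11.
  x = λ² - 27 - 27 = 121 - 54 ≡ 20; y = λ·(27 - 20) - 39 ≡ 38. → (20, 38)
3G: (20, 38) + (27, 39). λ = (39 - 38)/(27 - 20) ≡ 1/7 mod 47. 7⁻¹ ≡ 27 (mod 47), so λ ≡ 27.
  x = λ² - 20 - 27 = 729 - 47 ≡ 24; y = λ·(20 - 24) - 38 ≡ 42. → (24, 42)
4G: (24, 42) + (27, 39). λ = (39 - 42)/(27 - 24) ≡ 44/3 mod 47. 3⁻¹ ≡ 16 (mod 47), so λ ≡ 46.
  x = λ² - 24 - 27 = 2116 - 51 ≡ 44; y = λ·(24 - 44) - 42 ≡ 25. → (44, 25)
4G = (44, 25).
Next 2H:
Repeated addition: build up to 2H.
2H: tangent at (44, 22): λ = (3·44² + 34)/(2·22) ≡ 14/44. 44⁻¹ ≡ 31 (mod 47), so λ ≡ 14·31 ≡ 11.
  x = λ² - 44 - 44 = 121 - 88 ≡ 33; y = λ·(44 - 33) - 22 ≡ 5. → (33, 5)
2H = (33, 5).
Finally 4G + 2H:
(44, 25) + (33, 5). λ = (5 - 25)/(33 - 44) ≡ 27/36 mod 47. 36⁻¹ ≡ 17 (mod 47), so λ ≡ 36.
  x = λ² - 44 - 33 = 1296 - 77 ≡ 44; y = λ·(44 - 44) - 25 ≡ 22. → (44, 22)

(44, 22)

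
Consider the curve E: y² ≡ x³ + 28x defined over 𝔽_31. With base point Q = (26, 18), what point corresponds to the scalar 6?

(25, 9)

Double-and-add on 6 = (110)₂. Start with Q = (26, 18) for the leading 1-bit.
double: tangent at (26, 18): λ = (3·26² + 28)/(2·18) ≡ 10/5. 5⁻¹ ≡ 25 (mod 31), so λ ≡ 10·25 ≡ 2.
  x = λ² - 26 - 26 = 4 - 52 ≡ 14; y = λ·(26 - 14) - 18 ≡ 6. → (14, 6)
add Q: (14, 6) + (26, 18). λ = (18 - 6)/(26 - 14) ≡ 12/12 mod 31. 12⁻¹ ≡ 13 (mod 31) since 12·13 = 156 ≡ 1, so λ ≡ 1.
  x = λ² - 14 - 26 = 1 - 40 ≡ 23; y = λ·(14 - 23) - 6 ≡ 16. → (23, 16)
double: tangent at (23, 16): λ = (3·23² + 28)/(2·16) ≡ 3/1. 1⁻¹ ≡ 1 (mod 31) since 1·1 = 1 ≡ 1, so λ ≡ 3·1 ≡ 3.
  x = λ² - 23 - 23 = 9 - 46 ≡ 25; y = λ·(23 - 25) - 16 ≡ 9. → (25, 9)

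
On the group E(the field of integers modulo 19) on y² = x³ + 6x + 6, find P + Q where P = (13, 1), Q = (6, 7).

(5, 3)

(13, 1) + (6, 7). λ = (7 - 1)/(6 - 13) ≡ 6/12 mod 19. 12⁻¹ ≡ 8 (mod 19), so λ ≡ 10.
  x = λ² - 13 - 6 = 100 - 19 ≡ 5; y = λ·(13 - 5) - 1 ≡ 3. → (5, 3)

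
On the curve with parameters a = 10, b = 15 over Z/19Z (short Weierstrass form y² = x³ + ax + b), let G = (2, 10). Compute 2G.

(5, 0)

tangent at (2, 10): λ = (3·2² + 10)/(2·10) ≡ 3/1. 1⁻¹ ≡ 1 (mod 19) since 1·1 = 1 ≡ 1, so λ ≡ 3·1 ≡ 3.
  x = λ² - 2 - 2 = 9 - 4 ≡ 5; y = λ·(2 - 5) - 10 ≡ 0. → (5, 0)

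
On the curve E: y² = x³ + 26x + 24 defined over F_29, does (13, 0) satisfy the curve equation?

y² = 0² ≡ 0; x³ + 26x + 24 = 2559 ≡ 7 (mod 29). 0 ≠ 7.

no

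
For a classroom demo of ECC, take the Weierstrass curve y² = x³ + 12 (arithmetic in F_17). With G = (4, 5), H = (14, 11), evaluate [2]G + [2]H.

(13, 4)

First 2G:
Repeated addition: build up to 2G.
2G: tangent at (4, 5): λ = (3·4² + 0)/(2·5) ≡ 14/10. 10⁻¹ ≡ 12 (mod 17), so λ ≡ 14·12 ≡ 15.
  x = λ² - 4 - 4 = 225 - 8 ≡ 13; y = λ·(4 - 13) - 5 ≡ 13. → (13, 13)
2G = (13, 13).
Next 2H:
Repeated addition: build up to 2H.
2H: tangent at (14, 11): λ = (3·14² + 0)/(2·11) ≡ 10/5. 5⁻¹ ≡ 7 (mod 17), so λ ≡ 10·7 ≡ 2.
  x = λ² - 14 - 14 = 4 - 28 ≡ 10; y = λ·(14 - 10) - 11 ≡ 14. → (10, 14)
2H = (10, 14).
Finally 2G + 2H:
(13, 13) + (10, 14). λ = (14 - 13)/(10 - 13) ≡ 1/14 mod 17. 14⁻¹ ≡ 11 (mod 17), so λ ≡ 11.
  x = λ² - 13 - 10 = 121 - 23 ≡ 13; y = λ·(13 - 13) - 13 ≡ 4. → (13, 4)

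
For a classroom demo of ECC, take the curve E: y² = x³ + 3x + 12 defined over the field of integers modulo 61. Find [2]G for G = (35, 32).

tangent at (35, 32): λ = (3·35² + 3)/(2·32) ≡ 18/3. 3⁻¹ ≡ 41 (mod 61), so λ ≡ 18·41 ≡ 6.
  x = λ² - 35 - 35 = 36 - 70 ≡ 27; y = λ·(35 - 27) - 32 ≡ 16. → (27, 16)

(27, 16)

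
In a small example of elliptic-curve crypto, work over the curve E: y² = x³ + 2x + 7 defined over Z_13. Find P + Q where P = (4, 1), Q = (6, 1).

(3, 12)

(4, 1) + (6, 1). λ = (1 - 1)/(6 - 4) ≡ 0/2 mod 13. 2⁻¹ ≡ 7 (mod 13) since 2·7 = 14 ≡ 1, so λ ≡ 0.
  x = λ² - 4 - 6 = 0 - 10 ≡ 3; y = λ·(4 - 3) - 1 ≡ 12. → (3, 12)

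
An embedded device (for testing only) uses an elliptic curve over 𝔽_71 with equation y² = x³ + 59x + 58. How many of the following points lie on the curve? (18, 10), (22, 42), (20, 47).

1

(18, 10): 10² ≡ 29, rhs ≡ 65 → off.
(22, 42): 42² ≡ 60, rhs ≡ 5 → off.
(20, 47): 47² ≡ 8, rhs ≡ 8 → on.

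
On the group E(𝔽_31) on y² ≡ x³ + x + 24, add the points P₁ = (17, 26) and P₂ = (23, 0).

(17, 26) + (23, 0). λ = (0 - 26)/(23 - 17) ≡ 5/6 mod 31. 6⁻¹ ≡ 26 (mod 31) since 6·26 = 156 ≡ 1, so λ ≡ 6.
  x = λ² - 17 - 23 = 36 - 40 ≡ 27; y = λ·(17 - 27) - 26 ≡ 7. → (27, 7)

(27, 7)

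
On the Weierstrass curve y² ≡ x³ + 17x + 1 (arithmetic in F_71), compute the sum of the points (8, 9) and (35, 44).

(14, 70)

(8, 9) + (35, 44). λ = (44 - 9)/(35 - 8) ≡ 35/27 mod 71. 27⁻¹ ≡ 50 (mod 71), so λ ≡ 46.
  x = λ² - 8 - 35 = 2116 - 43 ≡ 14; y = λ·(8 - 14) - 9 ≡ 70. → (14, 70)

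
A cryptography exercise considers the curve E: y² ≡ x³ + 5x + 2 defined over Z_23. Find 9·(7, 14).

(15, 5)

Write P = (7, 14).
Repeated addition: build up to 9P.
2P: tangent at (7, 14): λ = (3·7² + 5)/(2·14) ≡ 14/5. 5⁻¹ ≡ 14 (mod 23), so λ ≡ 14·14 ≡ 12.
  x = λ² - 7 - 7 = 144 - 14 ≡ 15; y = λ·(7 - 15) - 14 ≡ 5. → (15, 5)
3P: (15, 5) + (7, 14). λ = (14 - 5)/(7 - 15) ≡ 9/15 mod 23. 15⁻¹ ≡ 20 (mod 23), so λ ≡ 19.
  x = λ² - 15 - 7 = 361 - 22 ≡ 17; y = λ·(15 - 17) - 5 ≡ 3. → (17, 3)
4P: (17, 3) + (7, 14). λ = (14 - 3)/(7 - 17) ≡ 11/13 mod 23. 13⁻¹ ≡ 16 (mod 23), so λ ≡ 15.
  x = λ² - 17 - 7 = 225 - 24 ≡ 17; y = λ·(17 - 17) - 3 ≡ 20. → (17, 20)
5P: (17, 20) + (7, 14). λ = (14 - 20)/(7 - 17) ≡ 17/13 mod 23. 13⁻¹ ≡ 16 (mod 23) since 13·16 = 208 ≡ 1, so λ ≡ 19.
  x = λ² - 17 - 7 = 361 - 24 ≡ 15; y = λ·(17 - 15) - 20 ≡ 18. → (15, 18)
6P: (15, 18) + (7, 14). λ = (14 - 18)/(7 - 15) ≡ 19/15 mod 23. 15⁻¹ ≡ 20 (mod 23), so λ ≡ 12.
  x = λ² - 15 - 7 = 144 - 22 ≡ 7; y = λ·(15 - 7) - 18 ≡ 9. → (7, 9)
7P: (7, 9) + (7, 14): same x and y₁ ≡ -y₂, so the sum is O.
8P: O + (7, 14) = (7, 14) (identity).
9P: tangent at (7, 14): λ = (3·7² + 5)/(2·14) ≡ 14/5. 5⁻¹ ≡ 14 (mod 23), so λ ≡ 14·14 ≡ 12.
  x = λ² - 7 - 7 = 144 - 14 ≡ 15; y = λ·(7 - 15) - 14 ≡ 5. → (15, 5)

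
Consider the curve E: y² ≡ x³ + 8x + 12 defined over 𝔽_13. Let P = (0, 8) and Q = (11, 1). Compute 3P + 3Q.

First 3P:
Repeated addition: build up to 3P.
2P: tangent at (0, 8): λ = (3·0² + 8)/(2·8) ≡ 8/3. 3⁻¹ ≡ 9 (mod 13) since 3·9 = 27 ≡ 1, so λ ≡ 8·9 ≡ 7.
  x = λ² - 0 - 0 = 49 - 0 ≡ 10; y = λ·(0 - 10) - 8 ≡ 0. → (10, 0)
3P: (10, 0) + (0, 8). λ = (8 - 0)/(0 - 10) ≡ 8/3 mod 13. 3⁻¹ ≡ 9 (mod 13) since 3·9 = 27 ≡ 1, so λ ≡ 7.
  x = λ² - 10 - 0 = 49 - 10 ≡ 0; y = λ·(10 - 0) - 0 ≡ 5. → (0, 5)
3P = (0, 5).
Next 3Q:
Repeated addition: build up to 3Q.
2Q: tangent at (11, 1): λ = (3·11² + 8)/(2·1) ≡ 7/2. 2⁻¹ ≡ 7 (mod 13), so λ ≡ 7·7 ≡ 10.
  x = λ² - 11 - 11 = 100 - 22 ≡ 0; y = λ·(11 - 0) - 1 ≡ 5. → (0, 5)
3Q: (0, 5) + (11, 1). λ = (1 - 5)/(11 - 0) ≡ 9/11 mod 13. 11⁻¹ ≡ 6 (mod 13) since 11·6 = 66 ≡ 1, so λ ≡ 2.
  x = λ² - 0 - 11 = 4 - 11 ≡ 6; y = λ·(0 - 6) - 5 ≡ 9. → (6, 9)
3Q = (6, 9).
Finally 3P + 3Q:
(0, 5) + (6, 9). λ = (9 - 5)/(6 - 0) ≡ 4/6 mod 13. 6⁻¹ ≡ 11 (mod 13), so λ ≡ 5.
  x = λ² - 0 - 6 = 25 - 6 ≡ 6; y = λ·(0 - 6) - 5 ≡ 4. → (6, 4)

(6, 4)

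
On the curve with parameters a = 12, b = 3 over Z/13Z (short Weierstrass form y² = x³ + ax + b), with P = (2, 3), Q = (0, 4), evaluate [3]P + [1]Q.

First 3P:
Repeated addition: build up to 3P.
2P: tangent at (2, 3): λ = (3·2² + 12)/(2·3) ≡ 11/6. 6⁻¹ ≡ 11 (mod 13) since 6·11 = 66 ≡ 1, so λ ≡ 11·11 ≡ 4.
  x = λ² - 2 - 2 = 16 - 4 ≡ 12; y = λ·(2 - 12) - 3 ≡ 9. → (12, 9)
3P: (12, 9) + (2, 3). λ = (3 - 9)/(2 - 12) ≡ 7/3 mod 13. 3⁻¹ ≡ 9 (mod 13), so λ ≡ 11.
  x = λ² - 12 - 2 = 121 - 14 ≡ 3; y = λ·(12 - 3) - 9 ≡ 12. → (3, 12)
3P = (3, 12).
Finally 3P + Q:
(3, 12) + (0, 4). λ = (4 - 12)/(0 - 3) ≡ 5/10 mod 13. 10⁻¹ ≡ 4 (mod 13) since 10·4 = 40 ≡ 1, so λ ≡ 7.
  x = λ² - 3 - 0 = 49 - 3 ≡ 7; y = λ·(3 - 7) - 12 ≡ 12. → (7, 12)

(7, 12)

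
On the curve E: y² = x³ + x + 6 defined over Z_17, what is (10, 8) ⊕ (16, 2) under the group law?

(9, 8)

(10, 8) + (16, 2). λ = (2 - 8)/(16 - 10) ≡ 11/6 mod 17. 6⁻¹ ≡ 3 (mod 17), so λ ≡ 16.
  x = λ² - 10 - 16 = 256 - 26 ≡ 9; y = λ·(10 - 9) - 8 ≡ 8. → (9, 8)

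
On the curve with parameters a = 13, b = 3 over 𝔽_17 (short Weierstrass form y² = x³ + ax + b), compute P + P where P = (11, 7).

(3, 16)

tangent at (11, 7): λ = (3·11² + 13)/(2·7) ≡ 2/14. 14⁻¹ ≡ 11 (mod 17), so λ ≡ 2·11 ≡ 5.
  x = λ² - 11 - 11 = 25 - 22 ≡ 3; y = λ·(11 - 3) - 7 ≡ 16. → (3, 16)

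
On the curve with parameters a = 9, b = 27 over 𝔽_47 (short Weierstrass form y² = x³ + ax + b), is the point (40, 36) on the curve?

y² = 36² ≡ 27; x³ + 9x + 27 = 64387 ≡ 44 (mod 47). 27 ≠ 44.

no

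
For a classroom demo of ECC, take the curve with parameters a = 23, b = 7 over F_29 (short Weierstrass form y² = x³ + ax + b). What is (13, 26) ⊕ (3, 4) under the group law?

(13, 26) + (3, 4). λ = (4 - 26)/(3 - 13) ≡ 7/19 mod 29. 19⁻¹ ≡ 26 (mod 29) since 19·26 = 494 ≡ 1, so λ ≡ 8.
  x = λ² - 13 - 3 = 64 - 16 ≡ 19; y = λ·(13 - 19) - 26 ≡ 13. → (19, 13)

(19, 13)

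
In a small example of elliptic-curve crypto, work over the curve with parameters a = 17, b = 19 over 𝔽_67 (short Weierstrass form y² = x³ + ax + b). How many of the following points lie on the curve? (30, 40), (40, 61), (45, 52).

1

(30, 40): 40² ≡ 59, rhs ≡ 59 → on.
(40, 61): 61² ≡ 36, rhs ≡ 44 → off.
(45, 52): 52² ≡ 24, rhs ≡ 52 → off.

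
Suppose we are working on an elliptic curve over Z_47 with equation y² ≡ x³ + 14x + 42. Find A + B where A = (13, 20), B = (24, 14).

(13, 20) + (24, 14). λ = (14 - 20)/(24 - 13) ≡ 41/11 mod 47. 11⁻¹ ≡ 30 (mod 47), so λ ≡ 8.
  x = λ² - 13 - 24 = 64 - 37 ≡ 27; y = λ·(13 - 27) - 20 ≡ 9. → (27, 9)

(27, 9)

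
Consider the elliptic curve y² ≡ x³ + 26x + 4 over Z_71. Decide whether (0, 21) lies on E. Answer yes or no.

y² = 21² ≡ 15; x³ + 26x + 4 = 4 ≡ 4 (mod 71). 15 ≠ 4.

no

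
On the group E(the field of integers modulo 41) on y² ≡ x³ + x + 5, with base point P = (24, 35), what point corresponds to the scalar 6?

Double-and-add on 6 = (110)₂. Start with P = (24, 35) for the leading 1-bit.
double: tangent at (24, 35): λ = (3·24² + 1)/(2·35) ≡ 7/29. 29⁻¹ ≡ 17 (mod 41), so λ ≡ 7·17 ≡ 37.
  x = λ² - 24 - 24 = 1369 - 48 ≡ 9; y = λ·(24 - 9) - 35 ≡ 28. → (9, 28)
add P: (9, 28) + (24, 35). λ = (35 - 28)/(24 - 9) ≡ 7/15 mod 41. 15⁻¹ ≡ 11 (mod 41), so λ ≡ 36.
  x = λ² - 9 - 24 = 1296 - 33 ≡ 33; y = λ·(9 - 33) - 28 ≡ 10. → (33, 10)
double: tangent at (33, 10): λ = (3·33² + 1)/(2·10) ≡ 29/20. 20⁻¹ ≡ 39 (mod 41) since 20·39 = 780 ≡ 1, so λ ≡ 29·39 ≡ 24.
  x = λ² - 33 - 33 = 576 - 66 ≡ 18; y = λ·(33 - 18) - 10 ≡ 22. → (18, 22)

(18, 22)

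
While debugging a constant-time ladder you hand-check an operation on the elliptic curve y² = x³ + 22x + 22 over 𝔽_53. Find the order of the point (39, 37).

2P: tangent at (39, 37): λ = (3·39² + 22)/(2·37) ≡ 27/21. 21⁻¹ ≡ 48 (mod 53), so λ ≡ 27·48 ≡ 24.
  x = λ² - 39 - 39 = 576 - 78 ≡ 21; y = λ·(39 - 21) - 37 ≡ 24. → (21, 24)
3P: (21, 24) + (39, 37). λ = (37 - 24)/(39 - 21) ≡ 13/18 mod 53. 18⁻¹ ≡ 3 (mod 53) since 18·3 = 54 ≡ 1, so λ ≡ 39.
  x = λ² - 21 - 39 = 1521 - 60 ≡ 30; y = λ·(21 - 30) - 24 ≡ 49. → (30, 49)
4P: (30, 49) + (39, 37). λ = (37 - 49)/(39 - 30) ≡ 41/9 mod 53. 9⁻¹ ≡ 6 (mod 53) since 9·6 = 54 ≡ 1, so λ ≡ 34.
  x = λ² - 30 - 39 = 1156 - 69 ≡ 27; y = λ·(30 - 27) - 49 ≡ 0. → (27, 0)
5P: (27, 0) + (39, 37). λ = (37 - 0)/(39 - 27) ≡ 37/12 mod 53. 12⁻¹ ≡ 31 (mod 53), so λ ≡ 34.
  x = λ² - 27 - 39 = 1156 - 66 ≡ 30; y = λ·(27 - 30) - 0 ≡ 4. → (30, 4)
6P: (30, 4) + (39, 37). λ = (37 - 4)/(39 - 30) ≡ 33/9 mod 53. 9⁻¹ ≡ 6 (mod 53), so λ ≡ 39.
  x = λ² - 30 - 39 = 1521 - 69 ≡ 21; y = λ·(30 - 21) - 4 ≡ 29. → (21, 29)
7P: (21, 29) + (39, 37). λ = (37 - 29)/(39 - 21) ≡ 8/18 mod 53. 18⁻¹ ≡ 3 (mod 53), so λ ≡ 24.
  x = λ² - 21 - 39 = 576 - 60 ≡ 39; y = λ·(21 - 39) - 29 ≡ 16. → (39, 16)
8P: (39, 16) + (39, 37): same x and y₁ ≡ -y₂, so the sum is O.
8P = O, so the order is 8.

8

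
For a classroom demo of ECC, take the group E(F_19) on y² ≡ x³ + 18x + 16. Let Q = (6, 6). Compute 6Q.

Double-and-add on 6 = (110)₂. Start with Q = (6, 6) for the leading 1-bit.
double: tangent at (6, 6): λ = (3·6² + 18)/(2·6) ≡ 12/12. 12⁻¹ ≡ 8 (mod 19) since 12·8 = 96 ≡ 1, so λ ≡ 12·8 ≡ 1.
  x = λ² - 6 - 6 = 1 - 12 ≡ 8; y = λ·(6 - 8) - 6 ≡ 11. → (8, 11)
add Q: (8, 11) + (6, 6). λ = (6 - 11)/(6 - 8) ≡ 14/17 mod 19. 17⁻¹ ≡ 9 (mod 19), so λ ≡ 12.
  x = λ² - 8 - 6 = 144 - 14 ≡ 16; y = λ·(8 - 16) - 11 ≡ 7. → (16, 7)
double: tangent at (16, 7): λ = (3·16² + 18)/(2·7) ≡ 7/14. 14⁻¹ ≡ 15 (mod 19), so λ ≡ 7·15 ≡ 10.
  x = λ² - 16 - 16 = 100 - 32 ≡ 11; y = λ·(16 - 11) - 7 ≡ 5. → (11, 5)

(11, 5)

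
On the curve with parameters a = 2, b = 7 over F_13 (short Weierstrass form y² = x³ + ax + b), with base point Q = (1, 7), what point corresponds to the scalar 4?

Double-and-add on 4 = (100)₂. Start with Q = (1, 7) for the leading 1-bit.
double: tangent at (1, 7): λ = (3·1² + 2)/(2·7) ≡ 5/1. 1⁻¹ ≡ 1 (mod 13), so λ ≡ 5·1 ≡ 5.
  x = λ² - 1 - 1 = 25 - 2 ≡ 10; y = λ·(1 - 10) - 7 ≡ 0. → (10, 0)
double: (10, 0) + (10, 0): same x and y₁ ≡ -y₂, so the sum is the point at infinity.

O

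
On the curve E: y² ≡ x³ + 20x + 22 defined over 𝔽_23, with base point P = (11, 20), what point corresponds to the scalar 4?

Repeated addition: build up to 4P.
2P: tangent at (11, 20): λ = (3·11² + 20)/(2·20) ≡ 15/17. 17⁻¹ ≡ 19 (mod 23), so λ ≡ 15·19 ≡ 9.
  x = λ² - 11 - 11 = 81 - 22 ≡ 13; y = λ·(11 - 13) - 20 ≡ 8. → (13, 8)
3P: (13, 8) + (11, 20). λ = (20 - 8)/(11 - 13) ≡ 12/21 mod 23. 21⁻¹ ≡ 11 (mod 23), so λ ≡ 17.
  x = λ² - 13 - 11 = 289 - 24 ≡ 12; y = λ·(13 - 12) - 8 ≡ 9. → (12, 9)
4P: (12, 9) + (11, 20). λ = (20 - 9)/(11 - 12) ≡ 11/22 mod 23. 22⁻¹ ≡ 22 (mod 23), so λ ≡ 12.
  x = λ² - 12 - 11 = 144 - 23 ≡ 6; y = λ·(12 - 6) - 9 ≡ 17. → (6, 17)

(6, 17)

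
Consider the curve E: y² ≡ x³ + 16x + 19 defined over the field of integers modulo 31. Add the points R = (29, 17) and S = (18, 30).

(29, 17) + (18, 30). λ = (30 - 17)/(18 - 29) ≡ 13/20 mod 31. 20⁻¹ ≡ 14 (mod 31), so λ ≡ 27.
  x = λ² - 29 - 18 = 729 - 47 ≡ 0; y = λ·(29 - 0) - 17 ≡ 22. → (0, 22)

(0, 22)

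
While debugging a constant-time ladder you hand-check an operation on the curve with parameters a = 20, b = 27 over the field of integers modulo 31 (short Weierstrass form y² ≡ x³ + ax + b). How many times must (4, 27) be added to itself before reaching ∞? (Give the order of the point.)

11

2P: tangent at (4, 27): λ = (3·4² + 20)/(2·27) ≡ 6/23. 23⁻¹ ≡ 27 (mod 31) since 23·27 = 621 ≡ 1, so λ ≡ 6·27 ≡ 7.
  x = λ² - 4 - 4 = 49 - 8 ≡ 10; y = λ·(4 - 10) - 27 ≡ 24. → (10, 24)
3P: (10, 24) + (4, 27). λ = (27 - 24)/(4 - 10) ≡ 3/25 mod 31. 25⁻¹ ≡ 5 (mod 31) since 25·5 = 125 ≡ 1, so λ ≡ 15.
  x = λ² - 10 - 4 = 225 - 14 ≡ 25; y = λ·(10 - 25) - 24 ≡ 30. → (25, 30)
4P: (25, 30) + (4, 27). λ = (27 - 30)/(4 - 25) ≡ 28/10 mod 31. 10⁻¹ ≡ 28 (mod 31), so λ ≡ 9.
  x = λ² - 25 - 4 = 81 - 29 ≡ 21; y = λ·(25 - 21) - 30 ≡ 6. → (21, 6)
5P: (21, 6) + (4, 27). λ = (27 - 6)/(4 - 21) ≡ 21/14 mod 31. 14⁻¹ ≡ 20 (mod 31), so λ ≡ 17.
  x = λ² - 21 - 4 = 289 - 25 ≡ 16; y = λ·(21 - 16) - 6 ≡ 17. → (16, 17)
6P: (16, 17) + (4, 27). λ = (27 - 17)/(4 - 16) ≡ 10/19 mod 31. 19⁻¹ ≡ 18 (mod 31), so λ ≡ 25.
  x = λ² - 16 - 4 = 625 - 20 ≡ 16; y = λ·(16 - 16) - 17 ≡ 14. → (16, 14)
7P: (16, 14) + (4, 27). λ = (27 - 14)/(4 - 16) ≡ 13/19 mod 31. 19⁻¹ ≡ 18 (mod 31) since 19·18 = 342 ≡ 1, so λ ≡ 17.
  x = λ² - 16 - 4 = 289 - 20 ≡ 21; y = λ·(16 - 21) - 14 ≡ 25. → (21, 25)
8P: (21, 25) + (4, 27). λ = (27 - 25)/(4 - 21) ≡ 2/14 mod 31. 14⁻¹ ≡ 20 (mod 31), so λ ≡ 9.
  x = λ² - 21 - 4 = 81 - 25 ≡ 25; y = λ·(21 - 25) - 25 ≡ 1. → (25, 1)
9P: (25, 1) + (4, 27). λ = (27 - 1)/(4 - 25) ≡ 26/10 mod 31. 10⁻¹ ≡ 28 (mod 31), so λ ≡ 15.
  x = λ² - 25 - 4 = 225 - 29 ≡ 10; y = λ·(25 - 10) - 1 ≡ 7. → (10, 7)
10P: (10, 7) + (4, 27). λ = (27 - 7)/(4 - 10) ≡ 20/25 mod 31. 25⁻¹ ≡ 5 (mod 31), so λ ≡ 7.
  x = λ² - 10 - 4 = 49 - 14 ≡ 4; y = λ·(10 - 4) - 7 ≡ 4. → (4, 4)
11P: (4, 4) + (4, 27): same x and y₁ ≡ -y₂, so the sum is ∞.
11P = ∞, so the order is 11.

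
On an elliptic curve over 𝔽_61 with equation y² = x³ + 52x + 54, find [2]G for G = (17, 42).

tangent at (17, 42): λ = (3·17² + 52)/(2·42) ≡ 4/23. 23⁻¹ ≡ 8 (mod 61), so λ ≡ 4·8 ≡ 32.
  x = λ² - 17 - 17 = 1024 - 34 ≡ 14; y = λ·(17 - 14) - 42 ≡ 54. → (14, 54)

(14, 54)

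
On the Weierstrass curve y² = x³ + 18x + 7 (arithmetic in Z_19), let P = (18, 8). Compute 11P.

Double-and-add on 11 = (1011)₂. Start with P = (18, 8) for the leading 1-bit.
double: tangent at (18, 8): λ = (3·18² + 18)/(2·8) ≡ 2/16. 16⁻¹ ≡ 6 (mod 19), so λ ≡ 2·6 ≡ 12.
  x = λ² - 18 - 18 = 144 - 36 ≡ 13; y = λ·(18 - 13) - 8 ≡ 14. → (13, 14)
double: tangent at (13, 14): λ = (3·13² + 18)/(2·14) ≡ 12/9. 9⁻¹ ≡ 17 (mod 19) since 9·17 = 153 ≡ 1, so λ ≡ 12·17 ≡ 14.
  x = λ² - 13 - 13 = 196 - 26 ≡ 18; y = λ·(13 - 18) - 14 ≡ 11. → (18, 11)
add P: (18, 11) + (18, 8): same x and y₁ ≡ -y₂, so the sum is O.
double: O + O = O (identity).
add P: O + (18, 8) = (18, 8) (identity).

(18, 8)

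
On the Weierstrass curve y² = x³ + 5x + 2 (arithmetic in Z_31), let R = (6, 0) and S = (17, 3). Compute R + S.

(5, 20)

(6, 0) + (17, 3). λ = (3 - 0)/(17 - 6) ≡ 3/11 mod 31. 11⁻¹ ≡ 17 (mod 31), so λ ≡ 20.
  x = λ² - 6 - 17 = 400 - 23 ≡ 5; y = λ·(6 - 5) - 0 ≡ 20. → (5, 20)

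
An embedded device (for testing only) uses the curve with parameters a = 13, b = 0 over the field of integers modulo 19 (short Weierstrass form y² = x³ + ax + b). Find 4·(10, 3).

(11, 7)

Write G = (10, 3).
Double-and-add on 4 = (100)₂. Start with G = (10, 3) for the leading 1-bit.
double: tangent at (10, 3): λ = (3·10² + 13)/(2·3) ≡ 9/6. 6⁻¹ ≡ 16 (mod 19), so λ ≡ 9·16 ≡ 11.
  x = λ² - 10 - 10 = 121 - 20 ≡ 6; y = λ·(10 - 6) - 3 ≡ 3. → (6, 3)
double: tangent at (6, 3): λ = (3·6² + 13)/(2·3) ≡ 7/6. 6⁻¹ ≡ 16 (mod 19) since 6·16 = 96 ≡ 1, so λ ≡ 7·16 ≡ 17.
  x = λ² - 6 - 6 = 289 - 12 ≡ 11; y = λ·(6 - 11) - 3 ≡ 7. → (11, 7)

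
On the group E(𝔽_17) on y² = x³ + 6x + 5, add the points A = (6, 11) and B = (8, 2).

(6, 11) + (8, 2). λ = (2 - 11)/(8 - 6) ≡ 8/2 mod 17. 2⁻¹ ≡ 9 (mod 17), so λ ≡ 4.
  x = λ² - 6 - 8 = 16 - 14 ≡ 2; y = λ·(6 - 2) - 11 ≡ 5. → (2, 5)

(2, 5)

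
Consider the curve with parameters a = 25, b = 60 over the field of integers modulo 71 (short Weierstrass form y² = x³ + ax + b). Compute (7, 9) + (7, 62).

O

The two points share x = 7 and their y-coordinates satisfy 9 + 62 ≡ 0 (mod 71), so they are inverses. Their sum is 𝒪.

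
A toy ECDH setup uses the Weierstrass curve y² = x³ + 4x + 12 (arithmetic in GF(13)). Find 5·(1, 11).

Write Q = (1, 11).
Repeated addition: build up to 5Q.
2Q: tangent at (1, 11): λ = (3·1² + 4)/(2·11) ≡ 7/9. 9⁻¹ ≡ 3 (mod 13), so λ ≡ 7·3 ≡ 8.
  x = λ² - 1 - 1 = 64 - 2 ≡ 10; y = λ·(1 - 10) - 11 ≡ 8. → (10, 8)
3Q: (10, 8) + (1, 11). λ = (11 - 8)/(1 - 10) ≡ 3/4 mod 13. 4⁻¹ ≡ 10 (mod 13) since 4·10 = 40 ≡ 1, so λ ≡ 4.
  x = λ² - 10 - 1 = 16 - 11 ≡ 5; y = λ·(10 - 5) - 8 ≡ 12. → (5, 12)
4Q: (5, 12) + (1, 11). λ = (11 - 12)/(1 - 5) ≡ 12/9 mod 13. 9⁻¹ ≡ 3 (mod 13), so λ ≡ 10.
  x = λ² - 5 - 1 = 100 - 6 ≡ 3; y = λ·(5 - 3) - 12 ≡ 8. → (3, 8)
5Q: (3, 8) + (1, 11). λ = (11 - 8)/(1 - 3) ≡ 3/11 mod 13. 11⁻¹ ≡ 6 (mod 13), so λ ≡ 5.
  x = λ² - 3 - 1 = 25 - 4 ≡ 8; y = λ·(3 - 8) - 8 ≡ 6. → (8, 6)

(8, 6)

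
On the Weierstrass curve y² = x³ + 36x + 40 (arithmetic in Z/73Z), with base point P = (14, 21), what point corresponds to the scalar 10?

(45, 41)

Double-and-add on 10 = (1010)₂. Start with P = (14, 21) for the leading 1-bit.
double: tangent at (14, 21): λ = (3·14² + 36)/(2·21) ≡ 40/42. 42⁻¹ ≡ 40 (mod 73), so λ ≡ 40·40 ≡ 67.
  x = λ² - 14 - 14 = 4489 - 28 ≡ 8; y = λ·(14 - 8) - 21 ≡ 16. → (8, 16)
double: tangent at (8, 16): λ = (3·8² + 36)/(2·16) ≡ 9/32. 32⁻¹ ≡ 16 (mod 73), so λ ≡ 9·16 ≡ 71.
  x = λ² - 8 - 8 = 5041 - 16 ≡ 61; y = λ·(8 - 61) - 16 ≡ 17. → (61, 17)
add P: (61, 17) + (14, 21). λ = (21 - 17)/(14 - 61) ≡ 4/26 mod 73. 26⁻¹ ≡ 59 (mod 73) since 26·59 = 1534 ≡ 1, so λ ≡ 17.
  x = λ² - 61 - 14 = 289 - 75 ≡ 68; y = λ·(61 - 68) - 17 ≡ 10. → (68, 10)
double: tangent at (68, 10): λ = (3·68² + 36)/(2·10) ≡ 38/20. 20⁻¹ ≡ 11 (mod 73), so λ ≡ 38·11 ≡ 53.
  x = λ² - 68 - 68 = 2809 - 136 ≡ 45; y = λ·(68 - 45) - 10 ≡ 41. → (45, 41)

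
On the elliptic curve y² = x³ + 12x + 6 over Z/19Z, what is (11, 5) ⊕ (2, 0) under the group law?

(11, 5) + (2, 0). λ = (0 - 5)/(2 - 11) ≡ 14/10 mod 19. 10⁻¹ ≡ 2 (mod 19), so λ ≡ 9.
  x = λ² - 11 - 2 = 81 - 13 ≡ 11; y = λ·(11 - 11) - 5 ≡ 14. → (11, 14)

(11, 14)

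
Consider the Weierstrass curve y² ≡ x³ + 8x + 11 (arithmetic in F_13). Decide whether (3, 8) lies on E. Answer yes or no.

y² = 8² ≡ 12; x³ + 8x + 11 = 62 ≡ 10 (mod 13). 12 ≠ 10.

no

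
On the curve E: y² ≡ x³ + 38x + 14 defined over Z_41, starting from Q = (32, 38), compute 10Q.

Repeated addition: build up to 10Q.
2Q: tangent at (32, 38): λ = (3·32² + 38)/(2·38) ≡ 35/35. 35⁻¹ ≡ 34 (mod 41), so λ ≡ 35·34 ≡ 1.
  x = λ² - 32 - 32 = 1 - 64 ≡ 19; y = λ·(32 - 19) - 38 ≡ 16. → (19, 16)
3Q: (19, 16) + (32, 38). λ = (38 - 16)/(32 - 19) ≡ 22/13 mod 41. 13⁻¹ ≡ 19 (mod 41), so λ ≡ 8.
  x = λ² - 19 - 32 = 64 - 51 ≡ 13; y = λ·(19 - 13) - 16 ≡ 32. → (13, 32)
4Q: (13, 32) + (32, 38). λ = (38 - 32)/(32 - 13) ≡ 6/19 mod 41. 19⁻¹ ≡ 13 (mod 41), so λ ≡ 37.
  x = λ² - 13 - 32 = 1369 - 45 ≡ 12; y = λ·(13 - 12) - 32 ≡ 5. → (12, 5)
5Q: (12, 5) + (32, 38). λ = (38 - 5)/(32 - 12) ≡ 33/20 mod 41. 20⁻¹ ≡ 39 (mod 41) since 20·39 = 780 ≡ 1, so λ ≡ 16.
  x = λ² - 12 - 32 = 256 - 44 ≡ 7; y = λ·(12 - 7) - 5 ≡ 34. → (7, 34)
6Q: (7, 34) + (32, 38). λ = (38 - 34)/(32 - 7) ≡ 4/25 mod 41. 25⁻¹ ≡ 23 (mod 41) since 25·23 = 575 ≡ 1, so λ ≡ 10.
  x = λ² - 7 - 32 = 100 - 39 ≡ 20; y = λ·(7 - 20) - 34 ≡ 0. → (20, 0)
7Q: (20, 0) + (32, 38). λ = (38 - 0)/(32 - 20) ≡ 38/12 mod 41. 12⁻¹ ≡ 24 (mod 41), so λ ≡ 10.
  x = λ² - 20 - 32 = 100 - 52 ≡ 7; y = λ·(20 - 7) - 0 ≡ 7. → (7, 7)
8Q: (7, 7) + (32, 38). λ = (38 - 7)/(32 - 7) ≡ 31/25 mod 41. 25⁻¹ ≡ 23 (mod 41) since 25·23 = 575 ≡ 1, so λ ≡ 16.
  x = λ² - 7 - 32 = 256 - 39 ≡ 12; y = λ·(7 - 12) - 7 ≡ 36. → (12, 36)
9Q: (12, 36) + (32, 38). λ = (38 - 36)/(32 - 12) ≡ 2/20 mod 41. 20⁻¹ ≡ 39 (mod 41), so λ ≡ 37.
  x = λ² - 12 - 32 = 1369 - 44 ≡ 13; y = λ·(12 - 13) - 36 ≡ 9. → (13, 9)
10Q: (13, 9) + (32, 38). λ = (38 - 9)/(32 - 13) ≡ 29/19 mod 41. 19⁻¹ ≡ 13 (mod 41) since 19·13 = 247 ≡ 1, so λ ≡ 8.
  x = λ² - 13 - 32 = 64 - 45 ≡ 19; y = λ·(13 - 19) - 9 ≡ 25. → (19, 25)

(19, 25)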